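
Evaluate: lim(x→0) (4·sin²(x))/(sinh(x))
This is a 0/0 indeterminate form.

Apply L'Hôpital's rule: differentiate numerator and denominator separately.
  f(x) = 4·sin(x)^2   ⇒   f'(x) = 8·sin(x)·cos(x)
  g(x) = sinh(x)   ⇒   g'(x) = cosh(x)
  lim(x→0) f'(x)/g'(x) = lim(x→0) (8·sin(x)·cos(x))/(cosh(x))
  = 0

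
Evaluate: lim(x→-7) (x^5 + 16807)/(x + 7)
This is a standard limit.

Factor or rationalize the expression:
  lim(x→-7) (x^5 + 16807)/(x + 7) = 12005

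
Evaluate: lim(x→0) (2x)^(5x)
This is an exponential indeterminate form.

For exponential indeterminate forms, take the natural log:
  Let L = lim(x→0) (2x)^(5x)
  Then ln(L) = lim(x→0) [exponent × ln(base)]
  Evaluate using L'Hôpital or standard limits, then exponentiate.
  L = 1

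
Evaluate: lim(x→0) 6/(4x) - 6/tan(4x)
This is an ∞-∞ indeterminate form.

Combine fractions or rationalize to convert ∞-∞ to 0/0 form:
  lim(x→0) 6/(4x) - 6/tan(4x) = 0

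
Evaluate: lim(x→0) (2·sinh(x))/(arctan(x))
This is a 0/0 indeterminate form.

Apply L'Hôpital's rule: differentiate numerator and denominator separately.
  f(x) = 2·sinh(x)   ⇒   f'(x) = 2·cosh(x)
  g(x) = atan(x)   ⇒   g'(x) = 1/(x^2 + 1)
  lim(x→0) f'(x)/g'(x) = lim(x→0) (2·cosh(x))/(1/(x^2 + 1))
  = 2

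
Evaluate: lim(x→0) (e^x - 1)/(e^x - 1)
This is a 0/0 indeterminate form.

Apply L'Hôpital's rule: differentiate numerator and denominator separately.
  f(x) = e^(x) - 1   ⇒   f'(x) = e^(x)
  g(x) = e^(x) - 1   ⇒   g'(x) = e^(x)
  lim(x→0) f'(x)/g'(x) = lim(x→0) (e^(x))/(e^(x))
  = 1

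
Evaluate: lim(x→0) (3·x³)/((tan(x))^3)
This is a 0/0 indeterminate form.

Apply L'Hôpital's rule: differentiate numerator and denominator separately.
  f(x) = 3·x^3   ⇒   f'(x) = 9·x^2
  g(x) = tan(x)^3   ⇒   g'(x) = (3·tan(x)^2 + 3)·tan(x)^2
  lim(x→0) f'(x)/g'(x) = lim(x→0) (9·x^2)/((3·tan(x)^2 + 3)·tan(x)^2)
  = 3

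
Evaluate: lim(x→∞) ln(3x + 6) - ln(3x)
This is an ∞-∞ indeterminate form.

Combine fractions or rationalize to convert ∞-∞ to 0/0 form:
  lim(x→∞) ln(3x + 6) - ln(3x) = 0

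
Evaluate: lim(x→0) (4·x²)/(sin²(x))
This is a 0/0 indeterminate form.

Apply L'Hôpital's rule: differentiate numerator and denominator separately.
  f(x) = 4·x^2   ⇒   f'(x) = 8·x
  g(x) = sin(x)^2   ⇒   g'(x) = 2·sin(x)·cos(x)
  lim(x→0) f'(x)/g'(x) = lim(x→0) (8·x)/(2·sin(x)·cos(x))
  = 4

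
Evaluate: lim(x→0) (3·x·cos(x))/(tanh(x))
This is a 0/0 indeterminate form.

Apply L'Hôpital's rule: differentiate numerator and denominator separately.
  f(x) = 3·x·cos(x)   ⇒   f'(x) = -3·x·sin(x) + 3·cos(x)
  g(x) = tanh(x)   ⇒   g'(x) = 1 - tanh(x)^2
  lim(x→0) f'(x)/g'(x) = lim(x→0) (-3·x·sin(x) + 3·cos(x))/(1 - tanh(x)^2)
  = 3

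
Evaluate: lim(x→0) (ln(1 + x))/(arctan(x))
This is a 0/0 indeterminate form.

Apply L'Hôpital's rule: differentiate numerator and denominator separately.
  f(x) = ln(x + 1)   ⇒   f'(x) = 1/(x + 1)
  g(x) = atan(x)   ⇒   g'(x) = 1/(x^2 + 1)
  lim(x→0) f'(x)/g'(x) = lim(x→0) (1/(x + 1))/(1/(x^2 + 1))
  = 1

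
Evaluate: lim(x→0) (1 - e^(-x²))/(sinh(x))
This is a 0/0 indeterminate form.

Apply L'Hôpital's rule: differentiate numerator and denominator separately.
  f(x) = 1 - e^(-x^2)   ⇒   f'(x) = 2·x·e^(-x^2)
  g(x) = sinh(x)   ⇒   g'(x) = cosh(x)
  lim(x→0) f'(x)/g'(x) = lim(x→0) (2·x·e^(-x^2))/(cosh(x))
  = 0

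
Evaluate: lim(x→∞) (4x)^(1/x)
This is an exponential indeterminate form.

For exponential indeterminate forms, take the natural log:
  Let L = lim(x→∞) (4x)^(1/x)
  Then ln(L) = lim(x→∞) [exponent × ln(base)]
  Evaluate using L'Hôpital or standard limits, then exponentiate.
  L = 1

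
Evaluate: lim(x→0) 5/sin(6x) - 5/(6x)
This is an ∞-∞ indeterminate form.

Combine fractions or rationalize to convert ∞-∞ to 0/0 form:
  lim(x→0) 5/sin(6x) - 5/(6x) = 0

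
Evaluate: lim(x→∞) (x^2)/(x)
This is an ∞/∞ indeterminate form.

Apply L'Hôpital's rule: differentiate numerator and denominator separately.
  f(x) = x^2   ⇒   f'(x) = 2·x
  g(x) = x   ⇒   g'(x) = 1
  lim(x→∞) f'(x)/g'(x) = lim(x→∞) (2·x)/(1)
  = ∞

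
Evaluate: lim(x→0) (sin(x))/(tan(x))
This is a 0/0 indeterminate form.

Apply L'Hôpital's rule: differentiate numerator and denominator separately.
  f(x) = sin(x)   ⇒   f'(x) = cos(x)
  g(x) = tan(x)   ⇒   g'(x) = tan(x)^2 + 1
  lim(x→0) f'(x)/g'(x) = lim(x→0) (cos(x))/(tan(x)^2 + 1)
  = 1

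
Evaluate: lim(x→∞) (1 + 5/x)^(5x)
This is an exponential indeterminate form.

For exponential indeterminate forms, take the natural log:
  Let L = lim(x→∞) (1 + 5/x)^(5x)
  Then ln(L) = lim(x→∞) [exponent × ln(base)]
  Evaluate using L'Hôpital or standard limits, then exponentiate.
  L = e^(25)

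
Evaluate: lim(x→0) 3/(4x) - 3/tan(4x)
This is an ∞-∞ indeterminate form.

Combine fractions or rationalize to convert ∞-∞ to 0/0 form:
  lim(x→0) 3/(4x) - 3/tan(4x) = 0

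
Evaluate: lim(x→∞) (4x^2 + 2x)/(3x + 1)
This is an ∞/∞ indeterminate form.

Apply L'Hôpital's rule: differentiate numerator and denominator separately.
  f(x) = 4·x^2 + 2·x   ⇒   f'(x) = 8·x + 2
  g(x) = 3·x + 1   ⇒   g'(x) = 3
  lim(x→∞) f'(x)/g'(x) = lim(x→∞) (8·x + 2)/(3)
  = ∞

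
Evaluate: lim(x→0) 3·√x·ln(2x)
This is a 0·∞ indeterminate form.

Rewrite 0·∞ as a quotient (0/0 or ∞/∞ form), then apply L'Hôpital's rule:
  lim(x→0) 3·√x·ln(2x) = 0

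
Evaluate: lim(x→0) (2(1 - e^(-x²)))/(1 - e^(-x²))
This is a 0/0 indeterminate form.

Apply L'Hôpital's rule: differentiate numerator and denominator separately.
  f(x) = 2 - 2·e^(-x^2)   ⇒   f'(x) = 4·x·e^(-x^2)
  g(x) = 1 - e^(-x^2)   ⇒   g'(x) = 2·x·e^(-x^2)
  lim(x→0) f'(x)/g'(x) = lim(x→0) (4·x·e^(-x^2))/(2·x·e^(-x^2))
  = 2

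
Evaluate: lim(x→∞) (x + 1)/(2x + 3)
This is an ∞/∞ indeterminate form.

Apply L'Hôpital's rule: differentiate numerator and denominator separately.
  f(x) = x + 1   ⇒   f'(x) = 1
  g(x) = 2·x + 3   ⇒   g'(x) = 2
  lim(x→∞) f'(x)/g'(x) = lim(x→∞) (1)/(2)
  = 1/2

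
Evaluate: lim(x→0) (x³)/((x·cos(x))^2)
This is a 0/0 indeterminate form.

Apply L'Hôpital's rule: differentiate numerator and denominator separately.
  f(x) = x^3   ⇒   f'(x) = 3·x^2
  g(x) = x^2·cos(x)^2   ⇒   g'(x) = -2·x^2·sin(x)·cos(x) + 2·x·cos(x)^2
  lim(x→0) f'(x)/g'(x) = lim(x→0) (3·x^2)/(-2·x^2·sin(x)·cos(x) + 2·x·cos(x)^2)
  = 0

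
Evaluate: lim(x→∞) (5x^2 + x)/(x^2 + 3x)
This is an ∞/∞ indeterminate form.

Apply L'Hôpital's rule: differentiate numerator and denominator separately.
  f(x) = 5·x^2 + x   ⇒   f'(x) = 10·x + 1
  g(x) = x^2 + 3·x   ⇒   g'(x) = 2·x + 3
  lim(x→∞) f'(x)/g'(x) = lim(x→∞) (10·x + 1)/(2·x + 3)
  = 5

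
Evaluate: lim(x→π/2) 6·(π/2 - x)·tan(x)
This is a 0·∞ indeterminate form.

Rewrite 0·∞ as a quotient (0/0 or ∞/∞ form), then apply L'Hôpital's rule:
  lim(x→π/2) 6·(π/2 - x)·tan(x) = 6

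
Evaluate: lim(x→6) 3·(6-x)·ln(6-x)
This is a 0·∞ indeterminate form.

Rewrite 0·∞ as a quotient (0/0 or ∞/∞ form), then apply L'Hôpital's rule:
  lim(x→6) 3·(6-x)·ln(6-x) = 0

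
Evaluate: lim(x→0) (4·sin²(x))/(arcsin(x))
This is a 0/0 indeterminate form.

Apply L'Hôpital's rule: differentiate numerator and denominator separately.
  f(x) = 4·sin(x)^2   ⇒   f'(x) = 8·sin(x)·cos(x)
  g(x) = asin(x)   ⇒   g'(x) = 1/sqrt(1 - x^2)
  lim(x→0) f'(x)/g'(x) = lim(x→0) (8·sin(x)·cos(x))/(1/sqrt(1 - x^2))
  = 0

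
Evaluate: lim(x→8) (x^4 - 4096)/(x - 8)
This is a standard limit.

Factor or rationalize the expression:
  lim(x→8) (x^4 - 4096)/(x - 8) = 2048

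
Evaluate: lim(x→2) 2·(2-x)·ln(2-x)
This is a 0·∞ indeterminate form.

Rewrite 0·∞ as a quotient (0/0 or ∞/∞ form), then apply L'Hôpital's rule:
  lim(x→2) 2·(2-x)·ln(2-x) = 0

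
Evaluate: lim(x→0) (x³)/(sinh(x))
This is a 0/0 indeterminate form.

Apply L'Hôpital's rule: differentiate numerator and denominator separately.
  f(x) = x^3   ⇒   f'(x) = 3·x^2
  g(x) = sinh(x)   ⇒   g'(x) = cosh(x)
  lim(x→0) f'(x)/g'(x) = lim(x→0) (3·x^2)/(cosh(x))
  = 0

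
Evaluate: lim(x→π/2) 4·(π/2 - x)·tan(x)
This is a 0·∞ indeterminate form.

Rewrite 0·∞ as a quotient (0/0 or ∞/∞ form), then apply L'Hôpital's rule:
  lim(x→π/2) 4·(π/2 - x)·tan(x) = 4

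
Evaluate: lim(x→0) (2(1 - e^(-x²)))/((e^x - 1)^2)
This is a 0/0 indeterminate form.

Apply L'Hôpital's rule: differentiate numerator and denominator separately.
  f(x) = 2 - 2·e^(-x^2)   ⇒   f'(x) = 4·x·e^(-x^2)
  g(x) = (e^(x) - 1)^2   ⇒   g'(x) = 2·(e^(x) - 1)·e^(x)
  lim(x→0) f'(x)/g'(x) = lim(x→0) (4·x·e^(-x^2))/(2·(e^(x) - 1)·e^(x))
  = 2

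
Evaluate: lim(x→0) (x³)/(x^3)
This is a 0/0 indeterminate form.

Apply L'Hôpital's rule: differentiate numerator and denominator separately.
  f(x) = x^3   ⇒   f'(x) = 3·x^2
  g(x) = x^3   ⇒   g'(x) = 3·x^2
  lim(x→0) f'(x)/g'(x) = lim(x→0) (3·x^2)/(3·x^2)
  = 1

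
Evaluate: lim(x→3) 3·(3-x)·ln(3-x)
This is a 0·∞ indeterminate form.

Rewrite 0·∞ as a quotient (0/0 or ∞/∞ form), then apply L'Hôpital's rule:
  lim(x→3) 3·(3-x)·ln(3-x) = 0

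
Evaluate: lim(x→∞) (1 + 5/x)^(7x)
This is an exponential indeterminate form.

For exponential indeterminate forms, take the natural log:
  Let L = lim(x→∞) (1 + 5/x)^(7x)
  Then ln(L) = lim(x→∞) [exponent × ln(base)]
  Evaluate using L'Hôpital or standard limits, then exponentiate.
  L = e^(35)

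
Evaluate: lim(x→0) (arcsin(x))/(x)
This is a 0/0 indeterminate form.

Apply L'Hôpital's rule: differentiate numerator and denominator separately.
  f(x) = asin(x)   ⇒   f'(x) = 1/sqrt(1 - x^2)
  g(x) = x   ⇒   g'(x) = 1
  lim(x→0) f'(x)/g'(x) = lim(x→0) (1/sqrt(1 - x^2))/(1)
  = 1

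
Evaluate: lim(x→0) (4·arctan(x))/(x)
This is a 0/0 indeterminate form.

Apply L'Hôpital's rule: differentiate numerator and denominator separately.
  f(x) = 4·atan(x)   ⇒   f'(x) = 4/(x^2 + 1)
  g(x) = x   ⇒   g'(x) = 1
  lim(x→0) f'(x)/g'(x) = lim(x→0) (4/(x^2 + 1))/(1)
  = 4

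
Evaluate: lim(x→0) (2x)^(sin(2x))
This is an exponential indeterminate form.

For exponential indeterminate forms, take the natural log:
  Let L = lim(x→0) (2x)^(sin(2x))
  Then ln(L) = lim(x→0) [exponent × ln(base)]
  Evaluate using L'Hôpital or standard limits, then exponentiate.
  L = 1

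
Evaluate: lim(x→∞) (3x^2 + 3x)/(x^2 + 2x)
This is an ∞/∞ indeterminate form.

Apply L'Hôpital's rule: differentiate numerator and denominator separately.
  f(x) = 3·x^2 + 3·x   ⇒   f'(x) = 6·x + 3
  g(x) = x^2 + 2·x   ⇒   g'(x) = 2·x + 2
  lim(x→∞) f'(x)/g'(x) = lim(x→∞) (6·x + 3)/(2·x + 2)
  = 3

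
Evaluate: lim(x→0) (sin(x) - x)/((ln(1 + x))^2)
This is a 0/0 indeterminate form.

Apply L'Hôpital's rule: differentiate numerator and denominator separately.
  f(x) = -x + sin(x)   ⇒   f'(x) = cos(x) - 1
  g(x) = ln(x + 1)^2   ⇒   g'(x) = 2·ln(x + 1)/(x + 1)
  lim(x→0) f'(x)/g'(x) = lim(x→0) (cos(x) - 1)/(2·ln(x + 1)/(x + 1))
  = 0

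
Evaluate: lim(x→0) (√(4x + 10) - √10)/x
This is a standard limit.

Factor or rationalize the expression:
  lim(x→0) (√(4x + 10) - √10)/x = sqrt(10)/5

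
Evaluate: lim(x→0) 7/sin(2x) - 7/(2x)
This is an ∞-∞ indeterminate form.

Combine fractions or rationalize to convert ∞-∞ to 0/0 form:
  lim(x→0) 7/sin(2x) - 7/(2x) = 0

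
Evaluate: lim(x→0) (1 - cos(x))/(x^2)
This is a 0/0 indeterminate form.

Apply L'Hôpital's rule: differentiate numerator and denominator separately.
  f(x) = 1 - cos(x)   ⇒   f'(x) = sin(x)
  g(x) = x^2   ⇒   g'(x) = 2·x
  lim(x→0) f'(x)/g'(x) = lim(x→0) (sin(x))/(2·x)
  = 1/2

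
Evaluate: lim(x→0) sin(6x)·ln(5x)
This is a 0·∞ indeterminate form.

Rewrite 0·∞ as a quotient (0/0 or ∞/∞ form), then apply L'Hôpital's rule:
  lim(x→0) sin(6x)·ln(5x) = 0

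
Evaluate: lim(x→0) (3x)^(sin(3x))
This is an exponential indeterminate form.

For exponential indeterminate forms, take the natural log:
  Let L = lim(x→0) (3x)^(sin(3x))
  Then ln(L) = lim(x→0) [exponent × ln(base)]
  Evaluate using L'Hôpital or standard limits, then exponentiate.
  L = 1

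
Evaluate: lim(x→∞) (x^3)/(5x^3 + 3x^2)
This is an ∞/∞ indeterminate form.

Apply L'Hôpital's rule: differentiate numerator and denominator separately.
  f(x) = x^3   ⇒   f'(x) = 3·x^2
  g(x) = 5·x^3 + 3·x^2   ⇒   g'(x) = 15·x^2 + 6·x
  lim(x→∞) f'(x)/g'(x) = lim(x→∞) (3·x^2)/(15·x^2 + 6·x)
  = 1/5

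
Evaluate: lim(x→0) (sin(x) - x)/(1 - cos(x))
This is a 0/0 indeterminate form.

Apply L'Hôpital's rule: differentiate numerator and denominator separately.
  f(x) = -x + sin(x)   ⇒   f'(x) = cos(x) - 1
  g(x) = 1 - cos(x)   ⇒   g'(x) = sin(x)
  lim(x→0) f'(x)/g'(x) = lim(x→0) (cos(x) - 1)/(sin(x))
  = 0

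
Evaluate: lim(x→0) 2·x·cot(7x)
This is a 0·∞ indeterminate form.

Rewrite 0·∞ as a quotient (0/0 or ∞/∞ form), then apply L'Hôpital's rule:
  lim(x→0) 2·x·cot(7x) = 2/7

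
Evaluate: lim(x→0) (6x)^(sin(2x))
This is an exponential indeterminate form.

For exponential indeterminate forms, take the natural log:
  Let L = lim(x→0) (6x)^(sin(2x))
  Then ln(L) = lim(x→0) [exponent × ln(base)]
  Evaluate using L'Hôpital or standard limits, then exponentiate.
  L = 1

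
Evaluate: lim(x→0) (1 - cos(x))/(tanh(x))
This is a 0/0 indeterminate form.

Apply L'Hôpital's rule: differentiate numerator and denominator separately.
  f(x) = 1 - cos(x)   ⇒   f'(x) = sin(x)
  g(x) = tanh(x)   ⇒   g'(x) = 1 - tanh(x)^2
  lim(x→0) f'(x)/g'(x) = lim(x→0) (sin(x))/(1 - tanh(x)^2)
  = 0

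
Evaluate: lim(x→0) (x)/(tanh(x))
This is a 0/0 indeterminate form.

Apply L'Hôpital's rule: differentiate numerator and denominator separately.
  f(x) = x   ⇒   f'(x) = 1
  g(x) = tanh(x)   ⇒   g'(x) = 1 - tanh(x)^2
  lim(x→0) f'(x)/g'(x) = lim(x→0) (1)/(1 - tanh(x)^2)
  = 1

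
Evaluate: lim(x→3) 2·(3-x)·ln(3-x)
This is a 0·∞ indeterminate form.

Rewrite 0·∞ as a quotient (0/0 or ∞/∞ form), then apply L'Hôpital's rule:
  lim(x→3) 2·(3-x)·ln(3-x) = 0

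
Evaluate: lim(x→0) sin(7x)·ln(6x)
This is a 0·∞ indeterminate form.

Rewrite 0·∞ as a quotient (0/0 or ∞/∞ form), then apply L'Hôpital's rule:
  lim(x→0) sin(7x)·ln(6x) = 0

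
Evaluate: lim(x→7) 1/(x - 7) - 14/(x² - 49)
This is an ∞-∞ indeterminate form.

Combine fractions or rationalize to convert ∞-∞ to 0/0 form:
  lim(x→7) 1/(x - 7) - 14/(x² - 49) = 1/14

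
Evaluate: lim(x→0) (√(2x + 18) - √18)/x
This is a standard limit.

Factor or rationalize the expression:
  lim(x→0) (√(2x + 18) - √18)/x = sqrt(2)/6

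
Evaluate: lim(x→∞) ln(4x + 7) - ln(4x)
This is an ∞-∞ indeterminate form.

Combine fractions or rationalize to convert ∞-∞ to 0/0 form:
  lim(x→∞) ln(4x + 7) - ln(4x) = 0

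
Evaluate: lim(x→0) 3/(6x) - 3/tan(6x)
This is an ∞-∞ indeterminate form.

Combine fractions or rationalize to convert ∞-∞ to 0/0 form:
  lim(x→0) 3/(6x) - 3/tan(6x) = 0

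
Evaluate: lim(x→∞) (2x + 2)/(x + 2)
This is an ∞/∞ indeterminate form.

Apply L'Hôpital's rule: differentiate numerator and denominator separately.
  f(x) = 2·x + 2   ⇒   f'(x) = 2
  g(x) = x + 2   ⇒   g'(x) = 1
  lim(x→∞) f'(x)/g'(x) = lim(x→∞) (2)/(1)
  = 2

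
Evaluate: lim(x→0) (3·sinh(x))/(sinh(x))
This is a 0/0 indeterminate form.

Apply L'Hôpital's rule: differentiate numerator and denominator separately.
  f(x) = 3·sinh(x)   ⇒   f'(x) = 3·cosh(x)
  g(x) = sinh(x)   ⇒   g'(x) = cosh(x)
  lim(x→0) f'(x)/g'(x) = lim(x→0) (3·cosh(x))/(cosh(x))
  = 3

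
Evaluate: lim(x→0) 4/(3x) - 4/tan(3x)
This is an ∞-∞ indeterminate form.

Combine fractions or rationalize to convert ∞-∞ to 0/0 form:
  lim(x→0) 4/(3x) - 4/tan(3x) = 0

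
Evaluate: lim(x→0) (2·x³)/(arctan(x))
This is a 0/0 indeterminate form.

Apply L'Hôpital's rule: differentiate numerator and denominator separately.
  f(x) = 2·x^3   ⇒   f'(x) = 6·x^2
  g(x) = atan(x)   ⇒   g'(x) = 1/(x^2 + 1)
  lim(x→0) f'(x)/g'(x) = lim(x→0) (6·x^2)/(1/(x^2 + 1))
  = 0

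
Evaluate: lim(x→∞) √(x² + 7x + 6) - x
This is an ∞-∞ indeterminate form.

Combine fractions or rationalize to convert ∞-∞ to 0/0 form:
  lim(x→∞) √(x² + 7x + 6) - x = 7/2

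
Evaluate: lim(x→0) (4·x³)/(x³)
This is a 0/0 indeterminate form.

Apply L'Hôpital's rule: differentiate numerator and denominator separately.
  f(x) = 4·x^3   ⇒   f'(x) = 12·x^2
  g(x) = x^3   ⇒   g'(x) = 3·x^2
  lim(x→0) f'(x)/g'(x) = lim(x→0) (12·x^2)/(3·x^2)
  = 4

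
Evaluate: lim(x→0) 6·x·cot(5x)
This is a 0·∞ indeterminate form.

Rewrite 0·∞ as a quotient (0/0 or ∞/∞ form), then apply L'Hôpital's rule:
  lim(x→0) 6·x·cot(5x) = 6/5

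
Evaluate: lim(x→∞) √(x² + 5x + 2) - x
This is an ∞-∞ indeterminate form.

Combine fractions or rationalize to convert ∞-∞ to 0/0 form:
  lim(x→∞) √(x² + 5x + 2) - x = 5/2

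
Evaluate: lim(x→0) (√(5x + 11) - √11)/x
This is a standard limit.

Factor or rationalize the expression:
  lim(x→0) (√(5x + 11) - √11)/x = 5·sqrt(11)/22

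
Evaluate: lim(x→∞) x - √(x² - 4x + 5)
This is an ∞-∞ indeterminate form.

Combine fractions or rationalize to convert ∞-∞ to 0/0 form:
  lim(x→∞) x - √(x² - 4x + 5) = 2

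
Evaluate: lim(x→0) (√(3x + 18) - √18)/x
This is a standard limit.

Factor or rationalize the expression:
  lim(x→0) (√(3x + 18) - √18)/x = sqrt(2)/4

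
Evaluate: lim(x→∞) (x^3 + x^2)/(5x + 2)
This is an ∞/∞ indeterminate form.

Apply L'Hôpital's rule: differentiate numerator and denominator separately.
  f(x) = x^3 + x^2   ⇒   f'(x) = 3·x^2 + 2·x
  g(x) = 5·x + 2   ⇒   g'(x) = 5
  lim(x→∞) f'(x)/g'(x) = lim(x→∞) (3·x^2 + 2·x)/(5)
  = ∞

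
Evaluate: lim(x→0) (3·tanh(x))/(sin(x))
This is a 0/0 indeterminate form.

Apply L'Hôpital's rule: differentiate numerator and denominator separately.
  f(x) = 3·tanh(x)   ⇒   f'(x) = 3 - 3·tanh(x)^2
  g(x) = sin(x)   ⇒   g'(x) = cos(x)
  lim(x→0) f'(x)/g'(x) = lim(x→0) (3 - 3·tanh(x)^2)/(cos(x))
  = 3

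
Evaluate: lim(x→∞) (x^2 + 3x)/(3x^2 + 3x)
This is an ∞/∞ indeterminate form.

Apply L'Hôpital's rule: differentiate numerator and denominator separately.
  f(x) = x^2 + 3·x   ⇒   f'(x) = 2·x + 3
  g(x) = 3·x^2 + 3·x   ⇒   g'(x) = 6·x + 3
  lim(x→∞) f'(x)/g'(x) = lim(x→∞) (2·x + 3)/(6·x + 3)
  = 1/3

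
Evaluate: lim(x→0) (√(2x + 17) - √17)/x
This is a standard limit.

Factor or rationalize the expression:
  lim(x→0) (√(2x + 17) - √17)/x = sqrt(17)/17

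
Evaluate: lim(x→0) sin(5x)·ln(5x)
This is a 0·∞ indeterminate form.

Rewrite 0·∞ as a quotient (0/0 or ∞/∞ form), then apply L'Hôpital's rule:
  lim(x→0) sin(5x)·ln(5x) = 0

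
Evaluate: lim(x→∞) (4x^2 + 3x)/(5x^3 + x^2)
This is an ∞/∞ indeterminate form.

Apply L'Hôpital's rule: differentiate numerator and denominator separately.
  f(x) = 4·x^2 + 3·x   ⇒   f'(x) = 8·x + 3
  g(x) = 5·x^3 + x^2   ⇒   g'(x) = 15·x^2 + 2·x
  lim(x→∞) f'(x)/g'(x) = lim(x→∞) (8·x + 3)/(15·x^2 + 2·x)
  = 0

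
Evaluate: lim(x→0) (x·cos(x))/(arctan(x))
This is a 0/0 indeterminate form.

Apply L'Hôpital's rule: differentiate numerator and denominator separately.
  f(x) = x·cos(x)   ⇒   f'(x) = -x·sin(x) + cos(x)
  g(x) = atan(x)   ⇒   g'(x) = 1/(x^2 + 1)
  lim(x→0) f'(x)/g'(x) = lim(x→0) (-x·sin(x) + cos(x))/(1/(x^2 + 1))
  = 1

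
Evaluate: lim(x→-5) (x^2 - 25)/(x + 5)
This is a standard limit.

Factor or rationalize the expression:
  lim(x→-5) (x^2 - 25)/(x + 5) = -10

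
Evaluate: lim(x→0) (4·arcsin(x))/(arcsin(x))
This is a 0/0 indeterminate form.

Apply L'Hôpital's rule: differentiate numerator and denominator separately.
  f(x) = 4·asin(x)   ⇒   f'(x) = 4/sqrt(1 - x^2)
  g(x) = asin(x)   ⇒   g'(x) = 1/sqrt(1 - x^2)
  lim(x→0) f'(x)/g'(x) = lim(x→0) (4/sqrt(1 - x^2))/(1/sqrt(1 - x^2))
  = 4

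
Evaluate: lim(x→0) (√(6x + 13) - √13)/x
This is a standard limit.

Factor or rationalize the expression:
  lim(x→0) (√(6x + 13) - √13)/x = 3·sqrt(13)/13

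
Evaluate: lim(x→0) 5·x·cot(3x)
This is a 0·∞ indeterminate form.

Rewrite 0·∞ as a quotient (0/0 or ∞/∞ form), then apply L'Hôpital's rule:
  lim(x→0) 5·x·cot(3x) = 5/3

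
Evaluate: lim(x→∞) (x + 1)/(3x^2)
This is an ∞/∞ indeterminate form.

Apply L'Hôpital's rule: differentiate numerator and denominator separately.
  f(x) = x + 1   ⇒   f'(x) = 1
  g(x) = 3·x^2   ⇒   g'(x) = 6·x
  lim(x→∞) f'(x)/g'(x) = lim(x→∞) (1)/(6·x)
  = 0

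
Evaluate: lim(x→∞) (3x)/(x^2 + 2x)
This is an ∞/∞ indeterminate form.

Apply L'Hôpital's rule: differentiate numerator and denominator separately.
  f(x) = 3·x   ⇒   f'(x) = 3
  g(x) = x^2 + 2·x   ⇒   g'(x) = 2·x + 2
  lim(x→∞) f'(x)/g'(x) = lim(x→∞) (3)/(2·x + 2)
  = 0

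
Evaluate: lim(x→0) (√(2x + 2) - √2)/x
This is a standard limit.

Factor or rationalize the expression:
  lim(x→0) (√(2x + 2) - √2)/x = sqrt(2)/2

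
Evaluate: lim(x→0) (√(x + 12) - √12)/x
This is a standard limit.

Factor or rationalize the expression:
  lim(x→0) (√(x + 12) - √12)/x = sqrt(3)/12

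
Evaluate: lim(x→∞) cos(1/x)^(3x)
This is an exponential indeterminate form.

For exponential indeterminate forms, take the natural log:
  Let L = lim(x→∞) cos(1/x)^(3x)
  Then ln(L) = lim(x→∞) [exponent × ln(base)]
  Evaluate using L'Hôpital or standard limits, then exponentiate.
  L = 1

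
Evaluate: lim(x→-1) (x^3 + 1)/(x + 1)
This is a standard limit.

Factor or rationalize the expression:
  lim(x→-1) (x^3 + 1)/(x + 1) = 3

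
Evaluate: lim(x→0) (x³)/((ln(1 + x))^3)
This is a 0/0 indeterminate form.

Apply L'Hôpital's rule: differentiate numerator and denominator separately.
  f(x) = x^3   ⇒   f'(x) = 3·x^2
  g(x) = ln(x + 1)^3   ⇒   g'(x) = 3·ln(x + 1)^2/(x + 1)
  lim(x→0) f'(x)/g'(x) = lim(x→0) (3·x^2)/(3·ln(x + 1)^2/(x + 1))
  = 1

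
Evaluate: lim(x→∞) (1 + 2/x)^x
This is an exponential indeterminate form.

For exponential indeterminate forms, take the natural log:
  Let L = lim(x→∞) (1 + 2/x)^x
  Then ln(L) = lim(x→∞) [exponent × ln(base)]
  Evaluate using L'Hôpital or standard limits, then exponentiate.
  L = e²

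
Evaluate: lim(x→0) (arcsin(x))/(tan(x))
This is a 0/0 indeterminate form.

Apply L'Hôpital's rule: differentiate numerator and denominator separately.
  f(x) = asin(x)   ⇒   f'(x) = 1/sqrt(1 - x^2)
  g(x) = tan(x)   ⇒   g'(x) = tan(x)^2 + 1
  lim(x→0) f'(x)/g'(x) = lim(x→0) (1/sqrt(1 - x^2))/(tan(x)^2 + 1)
  = 1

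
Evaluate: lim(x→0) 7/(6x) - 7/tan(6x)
This is an ∞-∞ indeterminate form.

Combine fractions or rationalize to convert ∞-∞ to 0/0 form:
  lim(x→0) 7/(6x) - 7/tan(6x) = 0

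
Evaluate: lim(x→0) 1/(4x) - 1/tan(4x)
This is an ∞-∞ indeterminate form.

Combine fractions or rationalize to convert ∞-∞ to 0/0 form:
  lim(x→0) 1/(4x) - 1/tan(4x) = 0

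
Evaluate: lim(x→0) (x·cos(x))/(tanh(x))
This is a 0/0 indeterminate form.

Apply L'Hôpital's rule: differentiate numerator and denominator separately.
  f(x) = x·cos(x)   ⇒   f'(x) = -x·sin(x) + cos(x)
  g(x) = tanh(x)   ⇒   g'(x) = 1 - tanh(x)^2
  lim(x→0) f'(x)/g'(x) = lim(x→0) (-x·sin(x) + cos(x))/(1 - tanh(x)^2)
  = 1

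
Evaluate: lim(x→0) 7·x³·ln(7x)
This is a 0·∞ indeterminate form.

Rewrite 0·∞ as a quotient (0/0 or ∞/∞ form), then apply L'Hôpital's rule:
  lim(x→0) 7·x³·ln(7x) = 0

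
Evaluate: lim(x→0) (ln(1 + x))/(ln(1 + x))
This is a 0/0 indeterminate form.

Apply L'Hôpital's rule: differentiate numerator and denominator separately.
  f(x) = ln(x + 1)   ⇒   f'(x) = 1/(x + 1)
  g(x) = ln(x + 1)   ⇒   g'(x) = 1/(x + 1)
  lim(x→0) f'(x)/g'(x) = lim(x→0) (1/(x + 1))/(1/(x + 1))
  = 1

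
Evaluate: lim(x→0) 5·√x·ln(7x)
This is a 0·∞ indeterminate form.

Rewrite 0·∞ as a quotient (0/0 or ∞/∞ form), then apply L'Hôpital's rule:
  lim(x→0) 5·√x·ln(7x) = 0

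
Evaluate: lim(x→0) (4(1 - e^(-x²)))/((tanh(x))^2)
This is a 0/0 indeterminate form.

Apply L'Hôpital's rule: differentiate numerator and denominator separately.
  f(x) = 4 - 4·e^(-x^2)   ⇒   f'(x) = 8·x·e^(-x^2)
  g(x) = tanh(x)^2   ⇒   g'(x) = (2 - 2·tanh(x)^2)·tanh(x)
  lim(x→0) f'(x)/g'(x) = lim(x→0) (8·x·e^(-x^2))/((2 - 2·tanh(x)^2)·tanh(x))
  = 4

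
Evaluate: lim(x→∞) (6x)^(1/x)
This is an exponential indeterminate form.

For exponential indeterminate forms, take the natural log:
  Let L = lim(x→∞) (6x)^(1/x)
  Then ln(L) = lim(x→∞) [exponent × ln(base)]
  Evaluate using L'Hôpital or standard limits, then exponentiate.
  L = 1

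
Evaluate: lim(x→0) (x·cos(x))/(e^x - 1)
This is a 0/0 indeterminate form.

Apply L'Hôpital's rule: differentiate numerator and denominator separately.
  f(x) = x·cos(x)   ⇒   f'(x) = -x·sin(x) + cos(x)
  g(x) = e^(x) - 1   ⇒   g'(x) = e^(x)
  lim(x→0) f'(x)/g'(x) = lim(x→0) (-x·sin(x) + cos(x))/(e^(x))
  = 1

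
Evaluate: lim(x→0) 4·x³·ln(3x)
This is a 0·∞ indeterminate form.

Rewrite 0·∞ as a quotient (0/0 or ∞/∞ form), then apply L'Hôpital's rule:
  lim(x→0) 4·x³·ln(3x) = 0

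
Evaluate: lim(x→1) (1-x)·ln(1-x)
This is a 0·∞ indeterminate form.

Rewrite 0·∞ as a quotient (0/0 or ∞/∞ form), then apply L'Hôpital's rule:
  lim(x→1) (1-x)·ln(1-x) = 0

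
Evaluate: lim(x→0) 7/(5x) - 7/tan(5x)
This is an ∞-∞ indeterminate form.

Combine fractions or rationalize to convert ∞-∞ to 0/0 form:
  lim(x→0) 7/(5x) - 7/tan(5x) = 0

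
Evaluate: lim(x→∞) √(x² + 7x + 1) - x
This is an ∞-∞ indeterminate form.

Combine fractions or rationalize to convert ∞-∞ to 0/0 form:
  lim(x→∞) √(x² + 7x + 1) - x = 7/2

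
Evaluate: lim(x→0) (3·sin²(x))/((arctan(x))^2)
This is a 0/0 indeterminate form.

Apply L'Hôpital's rule: differentiate numerator and denominator separately.
  f(x) = 3·sin(x)^2   ⇒   f'(x) = 6·sin(x)·cos(x)
  g(x) = atan(x)^2   ⇒   g'(x) = 2·atan(x)/(x^2 + 1)
  lim(x→0) f'(x)/g'(x) = lim(x→0) (6·sin(x)·cos(x))/(2·atan(x)/(x^2 + 1))
  = 3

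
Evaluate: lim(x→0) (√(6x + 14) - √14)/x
This is a standard limit.

Factor or rationalize the expression:
  lim(x→0) (√(6x + 14) - √14)/x = 3·sqrt(14)/14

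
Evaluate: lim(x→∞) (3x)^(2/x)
This is an exponential indeterminate form.

For exponential indeterminate forms, take the natural log:
  Let L = lim(x→∞) (3x)^(2/x)
  Then ln(L) = lim(x→∞) [exponent × ln(base)]
  Evaluate using L'Hôpital or standard limits, then exponentiate.
  L = 1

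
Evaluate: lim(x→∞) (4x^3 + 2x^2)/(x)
This is an ∞/∞ indeterminate form.

Apply L'Hôpital's rule: differentiate numerator and denominator separately.
  f(x) = 4·x^3 + 2·x^2   ⇒   f'(x) = 12·x^2 + 4·x
  g(x) = x   ⇒   g'(x) = 1
  lim(x→∞) f'(x)/g'(x) = lim(x→∞) (12·x^2 + 4·x)/(1)
  = ∞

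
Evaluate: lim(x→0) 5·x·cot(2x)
This is a 0·∞ indeterminate form.

Rewrite 0·∞ as a quotient (0/0 or ∞/∞ form), then apply L'Hôpital's rule:
  lim(x→0) 5·x·cot(2x) = 5/2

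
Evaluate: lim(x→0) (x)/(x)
This is a 0/0 indeterminate form.

Apply L'Hôpital's rule: differentiate numerator and denominator separately.
  f(x) = x   ⇒   f'(x) = 1
  g(x) = x   ⇒   g'(x) = 1
  lim(x→0) f'(x)/g'(x) = lim(x→0) (1)/(1)
  = 1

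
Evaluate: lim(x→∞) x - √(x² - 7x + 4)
This is an ∞-∞ indeterminate form.

Combine fractions or rationalize to convert ∞-∞ to 0/0 form:
  lim(x→∞) x - √(x² - 7x + 4) = 7/2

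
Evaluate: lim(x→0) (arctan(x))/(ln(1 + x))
This is a 0/0 indeterminate form.

Apply L'Hôpital's rule: differentiate numerator and denominator separately.
  f(x) = atan(x)   ⇒   f'(x) = 1/(x^2 + 1)
  g(x) = ln(x + 1)   ⇒   g'(x) = 1/(x + 1)
  lim(x→0) f'(x)/g'(x) = lim(x→0) (1/(x^2 + 1))/(1/(x + 1))
  = 1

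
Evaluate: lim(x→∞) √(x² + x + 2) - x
This is an ∞-∞ indeterminate form.

Combine fractions or rationalize to convert ∞-∞ to 0/0 form:
  lim(x→∞) √(x² + x + 2) - x = 1/2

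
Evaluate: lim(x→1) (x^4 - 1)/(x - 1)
This is a standard limit.

Factor or rationalize the expression:
  lim(x→1) (x^4 - 1)/(x - 1) = 4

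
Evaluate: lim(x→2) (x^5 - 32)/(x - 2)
This is a standard limit.

Factor or rationalize the expression:
  lim(x→2) (x^5 - 32)/(x - 2) = 80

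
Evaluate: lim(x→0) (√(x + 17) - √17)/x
This is a standard limit.

Factor or rationalize the expression:
  lim(x→0) (√(x + 17) - √17)/x = sqrt(17)/34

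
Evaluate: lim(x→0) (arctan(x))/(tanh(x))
This is a 0/0 indeterminate form.

Apply L'Hôpital's rule: differentiate numerator and denominator separately.
  f(x) = atan(x)   ⇒   f'(x) = 1/(x^2 + 1)
  g(x) = tanh(x)   ⇒   g'(x) = 1 - tanh(x)^2
  lim(x→0) f'(x)/g'(x) = lim(x→0) (1/(x^2 + 1))/(1 - tanh(x)^2)
  = 1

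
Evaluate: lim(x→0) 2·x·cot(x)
This is a 0·∞ indeterminate form.

Rewrite 0·∞ as a quotient (0/0 or ∞/∞ form), then apply L'Hôpital's rule:
  lim(x→0) 2·x·cot(x) = 2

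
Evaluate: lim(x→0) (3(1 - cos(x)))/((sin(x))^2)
This is a 0/0 indeterminate form.

Apply L'Hôpital's rule: differentiate numerator and denominator separately.
  f(x) = 3 - 3·cos(x)   ⇒   f'(x) = 3·sin(x)
  g(x) = sin(x)^2   ⇒   g'(x) = 2·sin(x)·cos(x)
  lim(x→0) f'(x)/g'(x) = lim(x→0) (3·sin(x))/(2·sin(x)·cos(x))
  = 3/2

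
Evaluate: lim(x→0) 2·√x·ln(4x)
This is a 0·∞ indeterminate form.

Rewrite 0·∞ as a quotient (0/0 or ∞/∞ form), then apply L'Hôpital's rule:
  lim(x→0) 2·√x·ln(4x) = 0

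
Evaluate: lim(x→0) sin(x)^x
This is an exponential indeterminate form.

For exponential indeterminate forms, take the natural log:
  Let L = lim(x→0) sin(x)^x
  Then ln(L) = lim(x→0) [exponent × ln(base)]
  Evaluate using L'Hôpital or standard limits, then exponentiate.
  L = 1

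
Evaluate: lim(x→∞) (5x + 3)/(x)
This is an ∞/∞ indeterminate form.

Apply L'Hôpital's rule: differentiate numerator and denominator separately.
  f(x) = 5·x + 3   ⇒   f'(x) = 5
  g(x) = x   ⇒   g'(x) = 1
  lim(x→∞) f'(x)/g'(x) = lim(x→∞) (5)/(1)
  = 5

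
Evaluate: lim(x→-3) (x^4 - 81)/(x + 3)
This is a standard limit.

Factor or rationalize the expression:
  lim(x→-3) (x^4 - 81)/(x + 3) = -108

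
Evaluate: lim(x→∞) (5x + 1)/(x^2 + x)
This is an ∞/∞ indeterminate form.

Apply L'Hôpital's rule: differentiate numerator and denominator separately.
  f(x) = 5·x + 1   ⇒   f'(x) = 5
  g(x) = x^2 + x   ⇒   g'(x) = 2·x + 1
  lim(x→∞) f'(x)/g'(x) = lim(x→∞) (5)/(2·x + 1)
  = 0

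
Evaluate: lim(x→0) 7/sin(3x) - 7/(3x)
This is an ∞-∞ indeterminate form.

Combine fractions or rationalize to convert ∞-∞ to 0/0 form:
  lim(x→0) 7/sin(3x) - 7/(3x) = 0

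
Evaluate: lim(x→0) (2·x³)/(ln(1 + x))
This is a 0/0 indeterminate form.

Apply L'Hôpital's rule: differentiate numerator and denominator separately.
  f(x) = 2·x^3   ⇒   f'(x) = 6·x^2
  g(x) = ln(x + 1)   ⇒   g'(x) = 1/(x + 1)
  lim(x→0) f'(x)/g'(x) = lim(x→0) (6·x^2)/(1/(x + 1))
  = 0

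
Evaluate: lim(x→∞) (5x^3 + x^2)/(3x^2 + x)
This is an ∞/∞ indeterminate form.

Apply L'Hôpital's rule: differentiate numerator and denominator separately.
  f(x) = 5·x^3 + x^2   ⇒   f'(x) = 15·x^2 + 2·x
  g(x) = 3·x^2 + x   ⇒   g'(x) = 6·x + 1
  lim(x→∞) f'(x)/g'(x) = lim(x→∞) (15·x^2 + 2·x)/(6·x + 1)
  = ∞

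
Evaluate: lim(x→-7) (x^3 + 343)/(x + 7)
This is a standard limit.

Factor or rationalize the expression:
  lim(x→-7) (x^3 + 343)/(x + 7) = 147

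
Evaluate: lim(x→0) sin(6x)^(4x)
This is an exponential indeterminate form.

For exponential indeterminate forms, take the natural log:
  Let L = lim(x→0) sin(6x)^(4x)
  Then ln(L) = lim(x→0) [exponent × ln(base)]
  Evaluate using L'Hôpital or standard limits, then exponentiate.
  L = 1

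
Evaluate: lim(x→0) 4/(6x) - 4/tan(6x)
This is an ∞-∞ indeterminate form.

Combine fractions or rationalize to convert ∞-∞ to 0/0 form:
  lim(x→0) 4/(6x) - 4/tan(6x) = 0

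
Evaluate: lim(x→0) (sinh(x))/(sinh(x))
This is a 0/0 indeterminate form.

Apply L'Hôpital's rule: differentiate numerator and denominator separately.
  f(x) = sinh(x)   ⇒   f'(x) = cosh(x)
  g(x) = sinh(x)   ⇒   g'(x) = cosh(x)
  lim(x→0) f'(x)/g'(x) = lim(x→0) (cosh(x))/(cosh(x))
  = 1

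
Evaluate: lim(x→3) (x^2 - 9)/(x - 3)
This is a standard limit.

Factor or rationalize the expression:
  lim(x→3) (x^2 - 9)/(x - 3) = 6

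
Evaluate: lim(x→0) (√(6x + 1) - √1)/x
This is a standard limit.

Factor or rationalize the expression:
  lim(x→0) (√(6x + 1) - √1)/x = 3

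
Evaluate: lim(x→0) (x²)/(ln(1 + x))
This is a 0/0 indeterminate form.

Apply L'Hôpital's rule: differentiate numerator and denominator separately.
  f(x) = x^2   ⇒   f'(x) = 2·x
  g(x) = ln(x + 1)   ⇒   g'(x) = 1/(x + 1)
  lim(x→0) f'(x)/g'(x) = lim(x→0) (2·x)/(1/(x + 1))
  = 0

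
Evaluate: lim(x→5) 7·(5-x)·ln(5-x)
This is a 0·∞ indeterminate form.

Rewrite 0·∞ as a quotient (0/0 or ∞/∞ form), then apply L'Hôpital's rule:
  lim(x→5) 7·(5-x)·ln(5-x) = 0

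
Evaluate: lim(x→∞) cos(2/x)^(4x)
This is an exponential indeterminate form.

For exponential indeterminate forms, take the natural log:
  Let L = lim(x→∞) cos(2/x)^(4x)
  Then ln(L) = lim(x→∞) [exponent × ln(base)]
  Evaluate using L'Hôpital or standard limits, then exponentiate.
  L = 1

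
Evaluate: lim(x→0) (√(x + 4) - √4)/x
This is a standard limit.

Factor or rationalize the expression:
  lim(x→0) (√(x + 4) - √4)/x = 1/4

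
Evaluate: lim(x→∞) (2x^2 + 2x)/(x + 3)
This is an ∞/∞ indeterminate form.

Apply L'Hôpital's rule: differentiate numerator and denominator separately.
  f(x) = 2·x^2 + 2·x   ⇒   f'(x) = 4·x + 2
  g(x) = x + 3   ⇒   g'(x) = 1
  lim(x→∞) f'(x)/g'(x) = lim(x→∞) (4·x + 2)/(1)
  = ∞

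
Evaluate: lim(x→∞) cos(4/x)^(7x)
This is an exponential indeterminate form.

For exponential indeterminate forms, take the natural log:
  Let L = lim(x→∞) cos(4/x)^(7x)
  Then ln(L) = lim(x→∞) [exponent × ln(base)]
  Evaluate using L'Hôpital or standard limits, then exponentiate.
  L = 1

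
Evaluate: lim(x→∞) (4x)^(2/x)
This is an exponential indeterminate form.

For exponential indeterminate forms, take the natural log:
  Let L = lim(x→∞) (4x)^(2/x)
  Then ln(L) = lim(x→∞) [exponent × ln(base)]
  Evaluate using L'Hôpital or standard limits, then exponentiate.
  L = 1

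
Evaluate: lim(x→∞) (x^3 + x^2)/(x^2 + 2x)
This is an ∞/∞ indeterminate form.

Apply L'Hôpital's rule: differentiate numerator and denominator separately.
  f(x) = x^3 + x^2   ⇒   f'(x) = 3·x^2 + 2·x
  g(x) = x^2 + 2·x   ⇒   g'(x) = 2·x + 2
  lim(x→∞) f'(x)/g'(x) = lim(x→∞) (3·x^2 + 2·x)/(2·x + 2)
  = ∞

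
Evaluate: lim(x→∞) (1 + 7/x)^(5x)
This is an exponential indeterminate form.

For exponential indeterminate forms, take the natural log:
  Let L = lim(x→∞) (1 + 7/x)^(5x)
  Then ln(L) = lim(x→∞) [exponent × ln(base)]
  Evaluate using L'Hôpital or standard limits, then exponentiate.
  L = e^(35)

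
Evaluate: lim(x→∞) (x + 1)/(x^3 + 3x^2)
This is an ∞/∞ indeterminate form.

Apply L'Hôpital's rule: differentiate numerator and denominator separately.
  f(x) = x + 1   ⇒   f'(x) = 1
  g(x) = x^3 + 3·x^2   ⇒   g'(x) = 3·x^2 + 6·x
  lim(x→∞) f'(x)/g'(x) = lim(x→∞) (1)/(3·x^2 + 6·x)
  = 0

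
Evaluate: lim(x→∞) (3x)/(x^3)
This is an ∞/∞ indeterminate form.

Apply L'Hôpital's rule: differentiate numerator and denominator separately.
  f(x) = 3·x   ⇒   f'(x) = 3
  g(x) = x^3   ⇒   g'(x) = 3·x^2
  lim(x→∞) f'(x)/g'(x) = lim(x→∞) (3)/(3·x^2)
  = 0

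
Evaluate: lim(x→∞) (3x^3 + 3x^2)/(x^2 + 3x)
This is an ∞/∞ indeterminate form.

Apply L'Hôpital's rule: differentiate numerator and denominator separately.
  f(x) = 3·x^3 + 3·x^2   ⇒   f'(x) = 9·x^2 + 6·x
  g(x) = x^2 + 3·x   ⇒   g'(x) = 2·x + 3
  lim(x→∞) f'(x)/g'(x) = lim(x→∞) (9·x^2 + 6·x)/(2·x + 3)
  = ∞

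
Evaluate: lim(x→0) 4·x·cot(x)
This is a 0·∞ indeterminate form.

Rewrite 0·∞ as a quotient (0/0 or ∞/∞ form), then apply L'Hôpital's rule:
  lim(x→0) 4·x·cot(x) = 4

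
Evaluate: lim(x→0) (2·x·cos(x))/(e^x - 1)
This is a 0/0 indeterminate form.

Apply L'Hôpital's rule: differentiate numerator and denominator separately.
  f(x) = 2·x·cos(x)   ⇒   f'(x) = -2·x·sin(x) + 2·cos(x)
  g(x) = e^(x) - 1   ⇒   g'(x) = e^(x)
  lim(x→0) f'(x)/g'(x) = lim(x→0) (-2·x·sin(x) + 2·cos(x))/(e^(x))
  = 2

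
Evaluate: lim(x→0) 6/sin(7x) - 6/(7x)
This is an ∞-∞ indeterminate form.

Combine fractions or rationalize to convert ∞-∞ to 0/0 form:
  lim(x→0) 6/sin(7x) - 6/(7x) = 0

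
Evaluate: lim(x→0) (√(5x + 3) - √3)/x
This is a standard limit.

Factor or rationalize the expression:
  lim(x→0) (√(5x + 3) - √3)/x = 5·sqrt(3)/6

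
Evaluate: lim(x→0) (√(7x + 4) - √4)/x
This is a standard limit.

Factor or rationalize the expression:
  lim(x→0) (√(7x + 4) - √4)/x = 7/4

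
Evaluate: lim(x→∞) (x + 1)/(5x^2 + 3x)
This is an ∞/∞ indeterminate form.

Apply L'Hôpital's rule: differentiate numerator and denominator separately.
  f(x) = x + 1   ⇒   f'(x) = 1
  g(x) = 5·x^2 + 3·x   ⇒   g'(x) = 10·x + 3
  lim(x→∞) f'(x)/g'(x) = lim(x→∞) (1)/(10·x + 3)
  = 0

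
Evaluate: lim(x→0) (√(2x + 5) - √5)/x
This is a standard limit.

Factor or rationalize the expression:
  lim(x→0) (√(2x + 5) - √5)/x = sqrt(5)/5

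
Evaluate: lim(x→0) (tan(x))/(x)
This is a 0/0 indeterminate form.

Apply L'Hôpital's rule: differentiate numerator and denominator separately.
  f(x) = tan(x)   ⇒   f'(x) = tan(x)^2 + 1
  g(x) = x   ⇒   g'(x) = 1
  lim(x→0) f'(x)/g'(x) = lim(x→0) (tan(x)^2 + 1)/(1)
  = 1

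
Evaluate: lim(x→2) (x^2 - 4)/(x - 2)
This is a standard limit.

Factor or rationalize the expression:
  lim(x→2) (x^2 - 4)/(x - 2) = 4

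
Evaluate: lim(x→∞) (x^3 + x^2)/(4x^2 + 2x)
This is an ∞/∞ indeterminate form.

Apply L'Hôpital's rule: differentiate numerator and denominator separately.
  f(x) = x^3 + x^2   ⇒   f'(x) = 3·x^2 + 2·x
  g(x) = 4·x^2 + 2·x   ⇒   g'(x) = 8·x + 2
  lim(x→∞) f'(x)/g'(x) = lim(x→∞) (3·x^2 + 2·x)/(8·x + 2)
  = ∞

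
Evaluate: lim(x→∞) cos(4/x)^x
This is an exponential indeterminate form.

For exponential indeterminate forms, take the natural log:
  Let L = lim(x→∞) cos(4/x)^x
  Then ln(L) = lim(x→∞) [exponent × ln(base)]
  Evaluate using L'Hôpital or standard limits, then exponentiate.
  L = 1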